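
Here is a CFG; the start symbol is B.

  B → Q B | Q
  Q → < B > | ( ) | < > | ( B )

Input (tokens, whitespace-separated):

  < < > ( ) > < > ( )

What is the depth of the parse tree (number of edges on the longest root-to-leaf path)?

[B [Q < [B [Q < >] [B [Q ( )]]] >] [B [Q < >] [B [Q ( )]]]]

5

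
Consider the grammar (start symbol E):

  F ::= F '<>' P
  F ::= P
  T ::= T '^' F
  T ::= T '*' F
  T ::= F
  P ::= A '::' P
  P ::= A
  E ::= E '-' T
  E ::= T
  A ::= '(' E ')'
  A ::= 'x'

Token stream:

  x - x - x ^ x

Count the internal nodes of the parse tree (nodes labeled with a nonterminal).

[E [E [E [T [F [P [A x]]]]] - [T [F [P [A x]]]]] - [T [T [F [P [A x]]]] ^ [F [P [A x]]]]]

19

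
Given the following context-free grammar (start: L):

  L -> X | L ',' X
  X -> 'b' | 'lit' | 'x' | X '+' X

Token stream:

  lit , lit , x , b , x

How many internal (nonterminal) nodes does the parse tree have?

10

[L [L [L [L [L [X lit]] , [X lit]] , [X x]] , [X b]] , [X x]]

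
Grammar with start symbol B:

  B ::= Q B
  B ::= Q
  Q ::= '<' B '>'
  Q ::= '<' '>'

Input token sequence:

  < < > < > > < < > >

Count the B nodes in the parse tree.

5

[B [Q < [B [Q < >] [B [Q < >]]] >] [B [Q < [B [Q < >]] >]]]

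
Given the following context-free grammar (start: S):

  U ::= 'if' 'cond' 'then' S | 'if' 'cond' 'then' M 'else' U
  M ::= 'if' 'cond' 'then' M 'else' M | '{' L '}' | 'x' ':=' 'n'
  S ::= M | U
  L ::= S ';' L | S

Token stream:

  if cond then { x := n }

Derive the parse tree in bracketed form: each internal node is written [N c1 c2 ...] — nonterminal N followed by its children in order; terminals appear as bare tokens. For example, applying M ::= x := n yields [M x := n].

S
U
if cond then S
if cond then M
if cond then { L }
if cond then { S }
if cond then { M }
if cond then { x := n }

[S [U if cond then [S [M { [L [S [M x := n]]] }]]]]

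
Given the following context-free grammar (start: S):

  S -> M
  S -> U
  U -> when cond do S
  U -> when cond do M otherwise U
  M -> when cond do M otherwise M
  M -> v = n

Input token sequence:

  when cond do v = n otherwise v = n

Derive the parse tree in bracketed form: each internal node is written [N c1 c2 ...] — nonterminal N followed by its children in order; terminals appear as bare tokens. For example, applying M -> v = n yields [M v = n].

[S [M when cond do [M v = n] otherwise [M v = n]]]

S
M
when cond do M otherwise M
when cond do v = n otherwise M
when cond do v = n otherwise v = n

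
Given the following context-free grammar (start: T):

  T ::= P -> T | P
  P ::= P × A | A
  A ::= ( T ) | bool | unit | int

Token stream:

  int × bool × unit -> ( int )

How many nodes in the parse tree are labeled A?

[T [P [P [P [A int]] × [A bool]] × [A unit]] -> [T [P [A ( [T [P [A int]]] )]]]]

5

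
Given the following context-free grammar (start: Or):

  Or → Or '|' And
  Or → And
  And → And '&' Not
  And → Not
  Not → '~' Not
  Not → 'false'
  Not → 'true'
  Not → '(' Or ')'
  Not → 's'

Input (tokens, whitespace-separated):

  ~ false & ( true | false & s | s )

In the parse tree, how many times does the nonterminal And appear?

6

[Or [And [And [Not ~ [Not false]]] & [Not ( [Or [Or [Or [And [Not true]]] | [And [And [Not false]] & [Not s]]] | [And [Not s]]] )]]]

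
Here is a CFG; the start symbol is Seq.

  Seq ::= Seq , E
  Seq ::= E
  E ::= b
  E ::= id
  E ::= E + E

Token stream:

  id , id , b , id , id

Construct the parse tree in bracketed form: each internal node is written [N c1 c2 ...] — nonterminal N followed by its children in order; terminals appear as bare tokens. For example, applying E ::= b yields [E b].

[Seq [Seq [Seq [Seq [Seq [E id]] , [E id]] , [E b]] , [E id]] , [E id]]

Seq
Seq , E
Seq , E , E
Seq , E , E , E
Seq , E , E , E , E
E , E , E , E , E
id , E , E , E , E
id , id , E , E , E
id , id , b , E , E
id , id , b , id , E
id , id , b , id , id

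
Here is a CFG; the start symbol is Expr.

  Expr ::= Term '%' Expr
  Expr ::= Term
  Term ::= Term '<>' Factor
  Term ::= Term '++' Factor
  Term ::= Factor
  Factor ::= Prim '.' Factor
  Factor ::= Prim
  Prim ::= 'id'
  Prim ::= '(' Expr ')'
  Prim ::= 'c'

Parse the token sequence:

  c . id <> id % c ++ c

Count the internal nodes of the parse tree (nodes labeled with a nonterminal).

16

[Expr [Term [Term [Factor [Prim c] . [Factor [Prim id]]]] <> [Factor [Prim id]]] % [Expr [Term [Term [Factor [Prim c]]] ++ [Factor [Prim c]]]]]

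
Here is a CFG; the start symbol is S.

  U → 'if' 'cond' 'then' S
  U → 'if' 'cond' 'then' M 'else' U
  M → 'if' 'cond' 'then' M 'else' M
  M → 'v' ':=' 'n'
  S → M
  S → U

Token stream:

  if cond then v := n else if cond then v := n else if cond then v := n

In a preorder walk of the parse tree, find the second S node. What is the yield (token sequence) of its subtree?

[S [U if cond then [M v := n] else [U if cond then [M v := n] else [U if cond then [S [M v := n]]]]]]

v := n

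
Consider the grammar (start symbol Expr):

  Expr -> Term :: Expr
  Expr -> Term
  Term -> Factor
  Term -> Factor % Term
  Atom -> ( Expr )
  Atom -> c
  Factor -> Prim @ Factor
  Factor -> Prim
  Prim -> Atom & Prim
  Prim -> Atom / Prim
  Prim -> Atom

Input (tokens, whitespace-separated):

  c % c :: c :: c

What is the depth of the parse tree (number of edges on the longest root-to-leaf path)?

[Expr [Term [Factor [Prim [Atom c]]] % [Term [Factor [Prim [Atom c]]]]] :: [Expr [Term [Factor [Prim [Atom c]]]] :: [Expr [Term [Factor [Prim [Atom c]]]]]]]

7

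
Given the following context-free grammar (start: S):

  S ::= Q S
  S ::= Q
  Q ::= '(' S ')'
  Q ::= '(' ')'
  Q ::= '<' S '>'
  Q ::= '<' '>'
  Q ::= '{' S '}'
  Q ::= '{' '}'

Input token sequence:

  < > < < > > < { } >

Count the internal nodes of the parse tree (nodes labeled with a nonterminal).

[S [Q < >] [S [Q < [S [Q < >]] >] [S [Q < [S [Q { }]] >]]]]

10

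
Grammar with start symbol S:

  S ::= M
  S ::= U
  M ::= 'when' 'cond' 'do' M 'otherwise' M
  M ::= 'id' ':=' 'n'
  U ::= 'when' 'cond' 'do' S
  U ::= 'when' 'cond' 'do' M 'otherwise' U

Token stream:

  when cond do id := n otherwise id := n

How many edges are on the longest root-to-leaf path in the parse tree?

[S [M when cond do [M id := n] otherwise [M id := n]]]

3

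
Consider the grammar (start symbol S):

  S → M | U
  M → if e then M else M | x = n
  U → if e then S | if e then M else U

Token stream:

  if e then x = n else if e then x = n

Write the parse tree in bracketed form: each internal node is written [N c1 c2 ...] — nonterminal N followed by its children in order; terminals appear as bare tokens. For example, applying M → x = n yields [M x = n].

S
U
if e then M else U
if e then x = n else U
if e then x = n else if e then S
if e then x = n else if e then M
if e then x = n else if e then x = n

[S [U if e then [M x = n] else [U if e then [S [M x = n]]]]]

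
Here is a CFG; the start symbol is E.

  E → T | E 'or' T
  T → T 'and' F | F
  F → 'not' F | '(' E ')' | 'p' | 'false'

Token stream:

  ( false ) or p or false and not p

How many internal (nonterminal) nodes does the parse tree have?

[E [E [E [T [F ( [E [T [F false]]] )]]] or [T [F p]]] or [T [T [F false]] and [F not [F p]]]]

15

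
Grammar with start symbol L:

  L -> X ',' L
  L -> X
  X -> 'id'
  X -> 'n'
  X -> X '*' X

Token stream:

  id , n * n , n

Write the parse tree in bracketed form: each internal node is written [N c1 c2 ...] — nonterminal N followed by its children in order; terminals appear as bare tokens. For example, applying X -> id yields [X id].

[L [X id] , [L [X [X n] * [X n]] , [L [X n]]]]

L
X , L
id , L
id , X , L
id , X * X , L
id , n * X , L
id , n * n , L
id , n * n , X
id , n * n , n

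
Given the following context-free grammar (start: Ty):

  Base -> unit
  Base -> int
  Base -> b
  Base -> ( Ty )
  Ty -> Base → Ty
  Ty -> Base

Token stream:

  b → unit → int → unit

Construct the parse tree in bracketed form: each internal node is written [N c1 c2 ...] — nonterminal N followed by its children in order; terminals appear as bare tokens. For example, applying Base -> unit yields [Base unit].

[Ty [Base b] → [Ty [Base unit] → [Ty [Base int] → [Ty [Base unit]]]]]

Ty
Base → Ty
b → Ty
b → Base → Ty
b → unit → Ty
b → unit → Base → Ty
b → unit → int → Ty
b → unit → int → Base
b → unit → int → unit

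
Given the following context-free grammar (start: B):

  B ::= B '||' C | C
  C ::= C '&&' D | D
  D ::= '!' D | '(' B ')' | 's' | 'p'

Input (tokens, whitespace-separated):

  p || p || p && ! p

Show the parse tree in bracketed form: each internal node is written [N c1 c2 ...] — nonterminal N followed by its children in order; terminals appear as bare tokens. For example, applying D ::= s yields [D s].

[B [B [B [C [D p]]] || [C [D p]]] || [C [C [D p]] && [D ! [D p]]]]

B
B || C
B || C || C
C || C || C
D || C || C
p || C || C
p || D || C
p || p || C
p || p || C && D
p || p || D && D
p || p || p && D
p || p || p && ! D
p || p || p && ! p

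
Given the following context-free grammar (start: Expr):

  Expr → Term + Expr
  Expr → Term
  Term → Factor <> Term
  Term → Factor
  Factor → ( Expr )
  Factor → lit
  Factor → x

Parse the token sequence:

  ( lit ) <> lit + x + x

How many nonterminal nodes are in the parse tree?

[Expr [Term [Factor ( [Expr [Term [Factor lit]]] )] <> [Term [Factor lit]]] + [Expr [Term [Factor x]] + [Expr [Term [Factor x]]]]]

14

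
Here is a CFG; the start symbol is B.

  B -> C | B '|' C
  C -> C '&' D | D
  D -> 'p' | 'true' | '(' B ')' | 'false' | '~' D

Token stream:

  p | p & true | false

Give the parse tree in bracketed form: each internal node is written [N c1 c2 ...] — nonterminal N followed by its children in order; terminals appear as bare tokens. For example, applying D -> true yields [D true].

[B [B [B [C [D p]]] | [C [C [D p]] & [D true]]] | [C [D false]]]

B
B | C
B | C | C
C | C | C
D | C | C
p | C | C
p | C & D | C
p | D & D | C
p | p & D | C
p | p & true | C
p | p & true | D
p | p & true | false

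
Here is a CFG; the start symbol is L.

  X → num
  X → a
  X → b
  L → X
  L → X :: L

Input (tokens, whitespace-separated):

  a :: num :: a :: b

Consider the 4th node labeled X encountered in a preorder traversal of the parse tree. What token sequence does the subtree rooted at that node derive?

[L [X a] :: [L [X num] :: [L [X a] :: [L [X b]]]]]

b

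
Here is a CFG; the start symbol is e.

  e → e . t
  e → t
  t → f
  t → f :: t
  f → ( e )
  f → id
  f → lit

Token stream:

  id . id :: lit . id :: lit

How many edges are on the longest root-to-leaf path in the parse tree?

5

[e [e [e [t [f id]]] . [t [f id] :: [t [f lit]]]] . [t [f id] :: [t [f lit]]]]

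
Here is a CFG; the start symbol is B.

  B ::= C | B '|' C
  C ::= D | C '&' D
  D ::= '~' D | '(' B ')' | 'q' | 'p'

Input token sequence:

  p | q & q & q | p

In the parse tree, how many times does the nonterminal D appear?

5

[B [B [B [C [D p]]] | [C [C [C [D q]] & [D q]] & [D q]]] | [C [D p]]]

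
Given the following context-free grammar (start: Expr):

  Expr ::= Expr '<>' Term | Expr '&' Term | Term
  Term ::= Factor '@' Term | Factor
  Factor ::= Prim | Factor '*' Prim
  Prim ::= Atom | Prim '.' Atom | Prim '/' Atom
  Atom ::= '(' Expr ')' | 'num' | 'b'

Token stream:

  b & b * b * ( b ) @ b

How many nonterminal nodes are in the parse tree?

25

[Expr [Expr [Term [Factor [Prim [Atom b]]]]] & [Term [Factor [Factor [Factor [Prim [Atom b]]] * [Prim [Atom b]]] * [Prim [Atom ( [Expr [Term [Factor [Prim [Atom b]]]]] )]]] @ [Term [Factor [Prim [Atom b]]]]]]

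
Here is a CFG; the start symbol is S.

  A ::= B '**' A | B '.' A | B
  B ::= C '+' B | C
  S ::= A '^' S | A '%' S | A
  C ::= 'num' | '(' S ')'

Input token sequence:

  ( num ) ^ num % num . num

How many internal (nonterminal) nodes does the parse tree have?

[S [A [B [C ( [S [A [B [C num]]]] )]]] ^ [S [A [B [C num]]] % [S [A [B [C num]] . [A [B [C num]]]]]]]

19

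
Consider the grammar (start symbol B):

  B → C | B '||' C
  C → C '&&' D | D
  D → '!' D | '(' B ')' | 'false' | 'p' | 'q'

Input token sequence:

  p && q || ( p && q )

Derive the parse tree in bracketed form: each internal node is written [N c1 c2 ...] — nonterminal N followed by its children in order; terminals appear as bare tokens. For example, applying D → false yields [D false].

B
B || C
C || C
C && D || C
D && D || C
p && D || C
p && q || C
p && q || D
p && q || ( B )
p && q || ( C )
p && q || ( C && D )
p && q || ( D && D )
p && q || ( p && D )
p && q || ( p && q )

[B [B [C [C [D p]] && [D q]]] || [C [D ( [B [C [C [D p]] && [D q]]] )]]]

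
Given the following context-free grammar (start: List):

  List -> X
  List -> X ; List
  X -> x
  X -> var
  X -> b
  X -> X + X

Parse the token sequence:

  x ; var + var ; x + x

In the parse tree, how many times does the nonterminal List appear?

[List [X x] ; [List [X [X var] + [X var]] ; [List [X [X x] + [X x]]]]]

3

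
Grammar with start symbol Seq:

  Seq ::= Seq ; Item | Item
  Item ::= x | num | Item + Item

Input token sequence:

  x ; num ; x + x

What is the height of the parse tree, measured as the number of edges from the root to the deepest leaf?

4

[Seq [Seq [Seq [Item x]] ; [Item num]] ; [Item [Item x] + [Item x]]]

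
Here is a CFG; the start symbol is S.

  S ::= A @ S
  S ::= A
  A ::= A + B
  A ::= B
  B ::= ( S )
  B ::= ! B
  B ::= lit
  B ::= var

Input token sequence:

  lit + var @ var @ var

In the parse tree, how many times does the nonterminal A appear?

4

[S [A [A [B lit]] + [B var]] @ [S [A [B var]] @ [S [A [B var]]]]]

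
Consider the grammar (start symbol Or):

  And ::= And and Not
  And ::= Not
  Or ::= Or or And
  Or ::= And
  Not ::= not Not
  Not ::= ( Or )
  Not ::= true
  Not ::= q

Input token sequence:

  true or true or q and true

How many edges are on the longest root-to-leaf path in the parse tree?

5

[Or [Or [Or [And [Not true]]] or [And [Not true]]] or [And [And [Not q]] and [Not true]]]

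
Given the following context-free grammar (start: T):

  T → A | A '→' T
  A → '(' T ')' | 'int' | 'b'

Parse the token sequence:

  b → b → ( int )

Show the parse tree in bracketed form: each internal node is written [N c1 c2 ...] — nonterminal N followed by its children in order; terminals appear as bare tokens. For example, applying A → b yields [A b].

T
A → T
b → T
b → A → T
b → b → T
b → b → A
b → b → ( T )
b → b → ( A )
b → b → ( int )

[T [A b] → [T [A b] → [T [A ( [T [A int]] )]]]]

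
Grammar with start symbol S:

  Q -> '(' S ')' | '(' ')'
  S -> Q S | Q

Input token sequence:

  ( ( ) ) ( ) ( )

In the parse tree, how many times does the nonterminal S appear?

[S [Q ( [S [Q ( )]] )] [S [Q ( )] [S [Q ( )]]]]

4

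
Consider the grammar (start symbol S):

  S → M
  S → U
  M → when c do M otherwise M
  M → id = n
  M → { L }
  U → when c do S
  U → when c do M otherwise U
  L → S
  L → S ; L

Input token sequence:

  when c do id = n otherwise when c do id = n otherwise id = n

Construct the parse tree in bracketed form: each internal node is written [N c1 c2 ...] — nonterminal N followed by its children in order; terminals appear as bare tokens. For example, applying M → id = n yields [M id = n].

[S [M when c do [M id = n] otherwise [M when c do [M id = n] otherwise [M id = n]]]]

S
M
when c do M otherwise M
when c do id = n otherwise M
when c do id = n otherwise when c do M otherwise M
when c do id = n otherwise when c do id = n otherwise M
when c do id = n otherwise when c do id = n otherwise id = n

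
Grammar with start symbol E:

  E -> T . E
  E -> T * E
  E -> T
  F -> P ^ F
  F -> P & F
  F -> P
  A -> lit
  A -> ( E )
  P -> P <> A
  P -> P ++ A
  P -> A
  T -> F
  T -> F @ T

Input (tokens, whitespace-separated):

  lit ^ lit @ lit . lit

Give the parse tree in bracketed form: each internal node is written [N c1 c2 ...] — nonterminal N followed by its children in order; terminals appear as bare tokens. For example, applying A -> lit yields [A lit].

[E [T [F [P [A lit]] ^ [F [P [A lit]]]] @ [T [F [P [A lit]]]]] . [E [T [F [P [A lit]]]]]]

E
T . E
F @ T . E
P ^ F @ T . E
A ^ F @ T . E
lit ^ F @ T . E
lit ^ P @ T . E
lit ^ A @ T . E
lit ^ lit @ T . E
lit ^ lit @ F . E
lit ^ lit @ P . E
lit ^ lit @ A . E
lit ^ lit @ lit . E
lit ^ lit @ lit . T
lit ^ lit @ lit . F
lit ^ lit @ lit . P
lit ^ lit @ lit . A
lit ^ lit @ lit . lit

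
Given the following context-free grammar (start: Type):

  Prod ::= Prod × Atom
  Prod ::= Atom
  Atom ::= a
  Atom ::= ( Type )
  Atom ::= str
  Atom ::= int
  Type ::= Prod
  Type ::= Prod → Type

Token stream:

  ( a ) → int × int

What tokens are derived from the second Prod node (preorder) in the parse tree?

a

[Type [Prod [Atom ( [Type [Prod [Atom a]]] )]] → [Type [Prod [Prod [Atom int]] × [Atom int]]]]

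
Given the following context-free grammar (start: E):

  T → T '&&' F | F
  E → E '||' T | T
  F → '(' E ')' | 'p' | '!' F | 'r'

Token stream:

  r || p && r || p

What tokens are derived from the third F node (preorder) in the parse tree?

[E [E [E [T [F r]]] || [T [T [F p]] && [F r]]] || [T [F p]]]

r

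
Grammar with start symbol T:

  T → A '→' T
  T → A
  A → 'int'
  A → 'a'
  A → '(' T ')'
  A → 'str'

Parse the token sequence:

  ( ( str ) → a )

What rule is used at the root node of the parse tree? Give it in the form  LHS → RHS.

T → A

[T [A ( [T [A ( [T [A str]] )] → [T [A a]]] )]]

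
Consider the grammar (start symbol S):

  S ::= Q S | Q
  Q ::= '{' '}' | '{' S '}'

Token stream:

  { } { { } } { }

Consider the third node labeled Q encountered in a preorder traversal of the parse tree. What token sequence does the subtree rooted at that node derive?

{ }

[S [Q { }] [S [Q { [S [Q { }]] }] [S [Q { }]]]]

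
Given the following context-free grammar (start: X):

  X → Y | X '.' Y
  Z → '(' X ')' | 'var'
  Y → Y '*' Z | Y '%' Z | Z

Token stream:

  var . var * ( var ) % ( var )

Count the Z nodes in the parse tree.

[X [X [Y [Z var]]] . [Y [Y [Y [Z var]] * [Z ( [X [Y [Z var]]] )]] % [Z ( [X [Y [Z var]]] )]]]

6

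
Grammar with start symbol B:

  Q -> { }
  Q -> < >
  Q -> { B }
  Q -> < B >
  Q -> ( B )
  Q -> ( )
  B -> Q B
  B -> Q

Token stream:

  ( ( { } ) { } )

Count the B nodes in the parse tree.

4

[B [Q ( [B [Q ( [B [Q { }]] )] [B [Q { }]]] )]]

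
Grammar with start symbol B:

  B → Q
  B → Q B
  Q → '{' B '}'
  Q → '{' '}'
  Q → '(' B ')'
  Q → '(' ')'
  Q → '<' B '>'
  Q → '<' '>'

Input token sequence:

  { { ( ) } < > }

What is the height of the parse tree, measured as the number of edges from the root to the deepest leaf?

[B [Q { [B [Q { [B [Q ( )]] }] [B [Q < >]]] }]]

6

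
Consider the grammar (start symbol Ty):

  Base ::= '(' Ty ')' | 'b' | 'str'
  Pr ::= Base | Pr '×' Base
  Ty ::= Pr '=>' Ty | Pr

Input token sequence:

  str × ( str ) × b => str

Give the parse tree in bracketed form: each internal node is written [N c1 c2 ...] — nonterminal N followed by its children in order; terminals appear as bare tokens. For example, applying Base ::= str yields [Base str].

[Ty [Pr [Pr [Pr [Base str]] × [Base ( [Ty [Pr [Base str]]] )]] × [Base b]] => [Ty [Pr [Base str]]]]

Ty
Pr => Ty
Pr × Base => Ty
Pr × Base × Base => Ty
Base × Base × Base => Ty
str × Base × Base => Ty
str × ( Ty ) × Base => Ty
str × ( Pr ) × Base => Ty
str × ( Base ) × Base => Ty
str × ( str ) × Base => Ty
str × ( str ) × b => Ty
str × ( str ) × b => Pr
str × ( str ) × b => Base
str × ( str ) × b => str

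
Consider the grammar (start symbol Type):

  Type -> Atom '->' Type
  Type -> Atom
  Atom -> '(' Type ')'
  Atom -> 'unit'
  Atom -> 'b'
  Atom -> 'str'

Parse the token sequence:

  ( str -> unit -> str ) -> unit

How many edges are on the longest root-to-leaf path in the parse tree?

6

[Type [Atom ( [Type [Atom str] -> [Type [Atom unit] -> [Type [Atom str]]]] )] -> [Type [Atom unit]]]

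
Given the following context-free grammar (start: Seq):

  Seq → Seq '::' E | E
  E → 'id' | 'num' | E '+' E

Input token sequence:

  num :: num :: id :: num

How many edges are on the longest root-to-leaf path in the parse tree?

[Seq [Seq [Seq [Seq [E num]] :: [E num]] :: [E id]] :: [E num]]

5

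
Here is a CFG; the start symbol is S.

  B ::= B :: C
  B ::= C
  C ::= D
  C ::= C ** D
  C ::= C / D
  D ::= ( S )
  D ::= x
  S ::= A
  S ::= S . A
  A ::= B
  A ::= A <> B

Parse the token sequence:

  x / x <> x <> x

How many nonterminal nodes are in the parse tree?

15

[S [A [A [A [B [C [C [D x]] / [D x]]]] <> [B [C [D x]]]] <> [B [C [D x]]]]]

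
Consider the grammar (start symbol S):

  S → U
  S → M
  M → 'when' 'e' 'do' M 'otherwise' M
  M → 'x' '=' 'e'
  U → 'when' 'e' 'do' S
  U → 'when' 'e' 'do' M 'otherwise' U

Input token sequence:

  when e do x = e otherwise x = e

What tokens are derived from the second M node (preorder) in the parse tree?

[S [M when e do [M x = e] otherwise [M x = e]]]

x = e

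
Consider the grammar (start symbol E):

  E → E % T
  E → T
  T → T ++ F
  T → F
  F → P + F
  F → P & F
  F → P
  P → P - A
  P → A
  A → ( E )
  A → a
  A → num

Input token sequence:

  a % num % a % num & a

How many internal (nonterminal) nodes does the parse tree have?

[E [E [E [E [T [F [P [A a]]]]] % [T [F [P [A num]]]]] % [T [F [P [A a]]]]] % [T [F [P [A num]] & [F [P [A a]]]]]]

23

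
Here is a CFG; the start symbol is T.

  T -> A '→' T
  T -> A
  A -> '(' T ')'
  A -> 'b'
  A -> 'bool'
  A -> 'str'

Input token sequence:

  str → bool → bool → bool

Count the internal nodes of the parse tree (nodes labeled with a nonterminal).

[T [A str] → [T [A bool] → [T [A bool] → [T [A bool]]]]]

8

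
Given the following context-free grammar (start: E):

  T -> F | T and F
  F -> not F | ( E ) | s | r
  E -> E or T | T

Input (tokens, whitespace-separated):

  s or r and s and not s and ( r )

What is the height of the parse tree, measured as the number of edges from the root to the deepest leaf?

[E [E [T [F s]]] or [T [T [T [T [F r]] and [F s]] and [F not [F s]]] and [F ( [E [T [F r]]] )]]]

6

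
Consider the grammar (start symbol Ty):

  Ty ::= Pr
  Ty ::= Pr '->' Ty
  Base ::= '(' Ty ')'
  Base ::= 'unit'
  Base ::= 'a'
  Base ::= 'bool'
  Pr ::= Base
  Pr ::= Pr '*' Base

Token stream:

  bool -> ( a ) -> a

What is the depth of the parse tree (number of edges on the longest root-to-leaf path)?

[Ty [Pr [Base bool]] -> [Ty [Pr [Base ( [Ty [Pr [Base a]]] )]] -> [Ty [Pr [Base a]]]]]

7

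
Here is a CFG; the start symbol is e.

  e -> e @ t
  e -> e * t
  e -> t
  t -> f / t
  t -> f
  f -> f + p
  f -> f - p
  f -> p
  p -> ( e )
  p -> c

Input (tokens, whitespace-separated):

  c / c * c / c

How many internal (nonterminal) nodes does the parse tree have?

14

[e [e [t [f [p c]] / [t [f [p c]]]]] * [t [f [p c]] / [t [f [p c]]]]]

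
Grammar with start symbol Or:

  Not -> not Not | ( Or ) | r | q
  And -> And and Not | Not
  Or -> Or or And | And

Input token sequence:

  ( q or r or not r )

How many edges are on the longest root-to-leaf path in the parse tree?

[Or [And [Not ( [Or [Or [Or [And [Not q]]] or [And [Not r]]] or [And [Not not [Not r]]]] )]]]

8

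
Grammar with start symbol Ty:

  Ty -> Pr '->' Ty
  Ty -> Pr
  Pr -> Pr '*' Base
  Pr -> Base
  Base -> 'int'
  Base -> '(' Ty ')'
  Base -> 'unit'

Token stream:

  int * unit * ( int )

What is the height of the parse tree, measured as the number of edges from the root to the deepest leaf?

[Ty [Pr [Pr [Pr [Base int]] * [Base unit]] * [Base ( [Ty [Pr [Base int]]] )]]]

6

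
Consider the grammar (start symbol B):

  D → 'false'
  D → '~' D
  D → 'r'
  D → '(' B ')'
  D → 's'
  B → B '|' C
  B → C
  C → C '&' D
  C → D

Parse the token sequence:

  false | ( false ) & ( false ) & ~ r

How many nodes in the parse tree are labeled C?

[B [B [C [D false]]] | [C [C [C [D ( [B [C [D false]]] )]] & [D ( [B [C [D false]]] )]] & [D ~ [D r]]]]

6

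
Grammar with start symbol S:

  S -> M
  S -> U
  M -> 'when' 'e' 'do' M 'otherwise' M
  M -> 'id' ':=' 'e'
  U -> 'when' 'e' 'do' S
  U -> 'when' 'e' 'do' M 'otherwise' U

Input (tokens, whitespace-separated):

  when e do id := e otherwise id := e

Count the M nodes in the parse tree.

3

[S [M when e do [M id := e] otherwise [M id := e]]]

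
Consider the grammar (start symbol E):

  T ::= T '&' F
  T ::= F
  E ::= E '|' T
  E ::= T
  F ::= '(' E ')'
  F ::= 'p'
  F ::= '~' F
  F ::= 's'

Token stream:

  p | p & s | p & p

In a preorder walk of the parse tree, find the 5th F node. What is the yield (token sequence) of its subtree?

[E [E [E [T [F p]]] | [T [T [F p]] & [F s]]] | [T [T [F p]] & [F p]]]

p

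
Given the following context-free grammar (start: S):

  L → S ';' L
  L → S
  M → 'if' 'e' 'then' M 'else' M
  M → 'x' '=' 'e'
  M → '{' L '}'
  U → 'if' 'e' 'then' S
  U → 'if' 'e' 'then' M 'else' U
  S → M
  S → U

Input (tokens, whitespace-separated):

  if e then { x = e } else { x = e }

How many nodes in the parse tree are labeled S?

[S [M if e then [M { [L [S [M x = e]]] }] else [M { [L [S [M x = e]]] }]]]

3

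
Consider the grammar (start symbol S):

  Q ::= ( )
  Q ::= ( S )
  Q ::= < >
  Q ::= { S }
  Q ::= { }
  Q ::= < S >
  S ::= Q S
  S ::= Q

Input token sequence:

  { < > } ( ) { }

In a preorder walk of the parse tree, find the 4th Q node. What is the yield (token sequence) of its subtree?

{ }

[S [Q { [S [Q < >]] }] [S [Q ( )] [S [Q { }]]]]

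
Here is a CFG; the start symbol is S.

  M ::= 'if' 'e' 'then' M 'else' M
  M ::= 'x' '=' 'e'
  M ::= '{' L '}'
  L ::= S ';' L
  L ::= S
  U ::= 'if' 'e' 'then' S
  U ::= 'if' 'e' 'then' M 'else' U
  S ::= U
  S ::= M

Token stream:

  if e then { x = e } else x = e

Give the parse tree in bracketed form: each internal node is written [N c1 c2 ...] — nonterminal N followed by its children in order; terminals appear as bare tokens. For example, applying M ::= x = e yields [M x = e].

S
M
if e then M else M
if e then { L } else M
if e then { S } else M
if e then { M } else M
if e then { x = e } else M
if e then { x = e } else x = e

[S [M if e then [M { [L [S [M x = e]]] }] else [M x = e]]]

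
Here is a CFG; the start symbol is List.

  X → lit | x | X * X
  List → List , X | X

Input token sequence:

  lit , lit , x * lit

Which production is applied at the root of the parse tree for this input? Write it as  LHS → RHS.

List → List , X

[List [List [List [X lit]] , [X lit]] , [X [X x] * [X lit]]]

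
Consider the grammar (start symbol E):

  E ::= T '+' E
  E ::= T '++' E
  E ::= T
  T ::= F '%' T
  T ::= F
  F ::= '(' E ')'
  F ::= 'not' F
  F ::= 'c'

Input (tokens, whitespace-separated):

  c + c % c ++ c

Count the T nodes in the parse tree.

4

[E [T [F c]] + [E [T [F c] % [T [F c]]] ++ [E [T [F c]]]]]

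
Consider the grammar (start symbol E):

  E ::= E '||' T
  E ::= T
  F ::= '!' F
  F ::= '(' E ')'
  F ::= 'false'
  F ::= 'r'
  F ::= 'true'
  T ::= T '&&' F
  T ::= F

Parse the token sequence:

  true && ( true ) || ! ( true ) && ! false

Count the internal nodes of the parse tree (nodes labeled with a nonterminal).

[E [E [T [T [F true]] && [F ( [E [T [F true]]] )]]] || [T [T [F ! [F ( [E [T [F true]]] )]]] && [F ! [F false]]]]

18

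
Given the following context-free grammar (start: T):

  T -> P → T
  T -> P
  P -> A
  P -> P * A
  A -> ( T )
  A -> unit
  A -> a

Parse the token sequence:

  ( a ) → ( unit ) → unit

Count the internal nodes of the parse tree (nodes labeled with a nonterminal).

15

[T [P [A ( [T [P [A a]]] )]] → [T [P [A ( [T [P [A unit]]] )]] → [T [P [A unit]]]]]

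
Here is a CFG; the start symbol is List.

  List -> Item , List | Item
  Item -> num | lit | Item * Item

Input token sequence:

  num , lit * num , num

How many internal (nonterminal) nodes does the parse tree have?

8

[List [Item num] , [List [Item [Item lit] * [Item num]] , [List [Item num]]]]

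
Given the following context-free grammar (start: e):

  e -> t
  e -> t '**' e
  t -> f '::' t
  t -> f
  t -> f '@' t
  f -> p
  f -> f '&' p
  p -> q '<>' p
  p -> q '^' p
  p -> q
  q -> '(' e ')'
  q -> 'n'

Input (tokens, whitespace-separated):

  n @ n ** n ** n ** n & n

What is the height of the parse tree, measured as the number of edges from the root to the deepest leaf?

[e [t [f [p [q n]]] @ [t [f [p [q n]]]]] ** [e [t [f [p [q n]]]] ** [e [t [f [p [q n]]]] ** [e [t [f [f [p [q n]]] & [p [q n]]]]]]]]

9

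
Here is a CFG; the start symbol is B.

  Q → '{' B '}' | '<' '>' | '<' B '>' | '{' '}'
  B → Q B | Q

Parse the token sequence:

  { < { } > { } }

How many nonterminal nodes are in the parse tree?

8

[B [Q { [B [Q < [B [Q { }]] >] [B [Q { }]]] }]]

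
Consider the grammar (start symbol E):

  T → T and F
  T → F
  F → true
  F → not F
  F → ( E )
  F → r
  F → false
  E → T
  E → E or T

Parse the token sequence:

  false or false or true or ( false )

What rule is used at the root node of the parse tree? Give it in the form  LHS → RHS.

E → E or T

[E [E [E [E [T [F false]]] or [T [F false]]] or [T [F true]]] or [T [F ( [E [T [F false]]] )]]]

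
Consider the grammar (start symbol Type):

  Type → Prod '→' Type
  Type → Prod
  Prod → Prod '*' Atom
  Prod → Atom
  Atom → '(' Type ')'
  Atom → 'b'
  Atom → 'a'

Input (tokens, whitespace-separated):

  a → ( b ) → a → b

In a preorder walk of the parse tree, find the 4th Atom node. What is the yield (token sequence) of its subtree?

a

[Type [Prod [Atom a]] → [Type [Prod [Atom ( [Type [Prod [Atom b]]] )]] → [Type [Prod [Atom a]] → [Type [Prod [Atom b]]]]]]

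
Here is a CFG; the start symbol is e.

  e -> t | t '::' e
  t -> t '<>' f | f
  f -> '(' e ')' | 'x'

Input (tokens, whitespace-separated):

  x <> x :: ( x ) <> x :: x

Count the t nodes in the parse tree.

[e [t [t [f x]] <> [f x]] :: [e [t [t [f ( [e [t [f x]]] )]] <> [f x]] :: [e [t [f x]]]]]

6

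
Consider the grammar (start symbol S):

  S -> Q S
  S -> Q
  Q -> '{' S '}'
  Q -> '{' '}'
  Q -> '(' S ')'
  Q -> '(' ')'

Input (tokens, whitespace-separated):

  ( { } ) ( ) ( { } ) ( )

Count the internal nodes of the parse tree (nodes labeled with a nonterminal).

12

[S [Q ( [S [Q { }]] )] [S [Q ( )] [S [Q ( [S [Q { }]] )] [S [Q ( )]]]]]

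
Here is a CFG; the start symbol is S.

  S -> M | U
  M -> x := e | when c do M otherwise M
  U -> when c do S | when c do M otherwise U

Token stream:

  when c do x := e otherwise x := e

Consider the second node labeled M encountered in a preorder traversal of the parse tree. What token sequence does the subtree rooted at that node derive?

[S [M when c do [M x := e] otherwise [M x := e]]]

x := e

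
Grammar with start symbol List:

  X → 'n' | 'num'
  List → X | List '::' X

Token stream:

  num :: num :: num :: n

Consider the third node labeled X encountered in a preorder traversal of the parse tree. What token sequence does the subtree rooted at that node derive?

num

[List [List [List [List [X num]] :: [X num]] :: [X num]] :: [X n]]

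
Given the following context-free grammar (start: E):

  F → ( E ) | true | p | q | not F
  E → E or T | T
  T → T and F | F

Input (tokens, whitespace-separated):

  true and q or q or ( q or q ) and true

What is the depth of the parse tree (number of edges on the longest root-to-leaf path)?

[E [E [E [T [T [F true]] and [F q]]] or [T [F q]]] or [T [T [F ( [E [E [T [F q]]] or [T [F q]]] )]] and [F true]]]

8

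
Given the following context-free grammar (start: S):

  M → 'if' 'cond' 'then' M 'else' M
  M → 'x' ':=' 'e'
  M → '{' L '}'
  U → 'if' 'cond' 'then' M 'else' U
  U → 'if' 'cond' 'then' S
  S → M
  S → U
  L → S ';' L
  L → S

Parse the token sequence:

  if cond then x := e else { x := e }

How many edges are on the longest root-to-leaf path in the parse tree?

6

[S [M if cond then [M x := e] else [M { [L [S [M x := e]]] }]]]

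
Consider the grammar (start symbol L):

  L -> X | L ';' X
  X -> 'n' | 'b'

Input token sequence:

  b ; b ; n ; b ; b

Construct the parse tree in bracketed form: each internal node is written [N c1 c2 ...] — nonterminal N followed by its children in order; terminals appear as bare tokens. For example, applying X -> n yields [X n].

L
L ; X
L ; X ; X
L ; X ; X ; X
L ; X ; X ; X ; X
X ; X ; X ; X ; X
b ; X ; X ; X ; X
b ; b ; X ; X ; X
b ; b ; n ; X ; X
b ; b ; n ; b ; X
b ; b ; n ; b ; b

[L [L [L [L [L [X b]] ; [X b]] ; [X n]] ; [X b]] ; [X b]]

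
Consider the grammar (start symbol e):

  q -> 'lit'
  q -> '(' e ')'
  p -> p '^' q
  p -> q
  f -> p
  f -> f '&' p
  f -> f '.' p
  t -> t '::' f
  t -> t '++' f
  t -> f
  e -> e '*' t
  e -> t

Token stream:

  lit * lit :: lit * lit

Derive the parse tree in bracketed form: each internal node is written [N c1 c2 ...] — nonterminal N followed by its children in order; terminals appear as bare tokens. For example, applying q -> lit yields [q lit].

[e [e [e [t [f [p [q lit]]]]] * [t [t [f [p [q lit]]]] :: [f [p [q lit]]]]] * [t [f [p [q lit]]]]]

e
e * t
e * t * t
t * t * t
f * t * t
p * t * t
q * t * t
lit * t * t
lit * t :: f * t
lit * f :: f * t
lit * p :: f * t
lit * q :: f * t
lit * lit :: f * t
lit * lit :: p * t
lit * lit :: q * t
lit * lit :: lit * t
lit * lit :: lit * f
lit * lit :: lit * p
lit * lit :: lit * q
lit * lit :: lit * lit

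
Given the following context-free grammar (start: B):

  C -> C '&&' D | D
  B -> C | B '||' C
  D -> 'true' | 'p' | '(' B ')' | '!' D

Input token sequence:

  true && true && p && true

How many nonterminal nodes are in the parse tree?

[B [C [C [C [C [D true]] && [D true]] && [D p]] && [D true]]]

9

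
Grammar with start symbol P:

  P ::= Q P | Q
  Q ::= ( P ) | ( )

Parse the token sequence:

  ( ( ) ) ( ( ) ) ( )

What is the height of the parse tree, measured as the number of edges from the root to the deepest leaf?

[P [Q ( [P [Q ( )]] )] [P [Q ( [P [Q ( )]] )] [P [Q ( )]]]]

5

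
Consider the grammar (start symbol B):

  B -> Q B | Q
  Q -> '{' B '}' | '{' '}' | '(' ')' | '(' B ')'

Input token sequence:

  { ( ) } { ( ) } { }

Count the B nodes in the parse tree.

[B [Q { [B [Q ( )]] }] [B [Q { [B [Q ( )]] }] [B [Q { }]]]]

5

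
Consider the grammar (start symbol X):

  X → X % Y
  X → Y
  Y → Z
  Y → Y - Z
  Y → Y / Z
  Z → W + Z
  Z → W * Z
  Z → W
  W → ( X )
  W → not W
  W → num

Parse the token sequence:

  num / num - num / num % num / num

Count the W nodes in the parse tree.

[X [X [Y [Y [Y [Y [Z [W num]]] / [Z [W num]]] - [Z [W num]]] / [Z [W num]]]] % [Y [Y [Z [W num]]] / [Z [W num]]]]

6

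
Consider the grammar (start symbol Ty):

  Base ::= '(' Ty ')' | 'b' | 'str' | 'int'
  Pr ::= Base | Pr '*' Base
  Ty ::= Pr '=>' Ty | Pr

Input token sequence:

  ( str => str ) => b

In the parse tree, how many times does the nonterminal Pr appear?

[Ty [Pr [Base ( [Ty [Pr [Base str]] => [Ty [Pr [Base str]]]] )]] => [Ty [Pr [Base b]]]]

4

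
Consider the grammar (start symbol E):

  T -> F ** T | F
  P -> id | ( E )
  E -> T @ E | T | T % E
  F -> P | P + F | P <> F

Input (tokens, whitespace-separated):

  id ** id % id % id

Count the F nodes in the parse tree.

4

[E [T [F [P id]] ** [T [F [P id]]]] % [E [T [F [P id]]] % [E [T [F [P id]]]]]]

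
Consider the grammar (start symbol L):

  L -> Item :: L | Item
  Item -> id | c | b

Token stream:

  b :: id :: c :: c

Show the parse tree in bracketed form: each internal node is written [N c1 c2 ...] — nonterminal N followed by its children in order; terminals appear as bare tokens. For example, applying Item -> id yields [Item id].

[L [Item b] :: [L [Item id] :: [L [Item c] :: [L [Item c]]]]]

L
Item :: L
b :: L
b :: Item :: L
b :: id :: L
b :: id :: Item :: L
b :: id :: c :: L
b :: id :: c :: Item
b :: id :: c :: c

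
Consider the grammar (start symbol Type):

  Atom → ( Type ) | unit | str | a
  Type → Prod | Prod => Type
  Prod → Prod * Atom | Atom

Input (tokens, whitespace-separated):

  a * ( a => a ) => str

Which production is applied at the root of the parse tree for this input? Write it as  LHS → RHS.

Type → Prod => Type

[Type [Prod [Prod [Atom a]] * [Atom ( [Type [Prod [Atom a]] => [Type [Prod [Atom a]]]] )]] => [Type [Prod [Atom str]]]]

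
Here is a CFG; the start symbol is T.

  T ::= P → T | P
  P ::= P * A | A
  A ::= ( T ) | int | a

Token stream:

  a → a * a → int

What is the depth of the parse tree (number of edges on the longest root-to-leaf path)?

[T [P [A a]] → [T [P [P [A a]] * [A a]] → [T [P [A int]]]]]

5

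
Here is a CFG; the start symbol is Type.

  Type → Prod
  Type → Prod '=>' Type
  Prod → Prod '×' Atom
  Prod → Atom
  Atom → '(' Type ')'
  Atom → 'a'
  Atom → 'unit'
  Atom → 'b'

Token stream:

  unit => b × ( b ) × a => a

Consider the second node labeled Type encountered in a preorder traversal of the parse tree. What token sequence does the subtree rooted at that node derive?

b × ( b ) × a => a

[Type [Prod [Atom unit]] => [Type [Prod [Prod [Prod [Atom b]] × [Atom ( [Type [Prod [Atom b]]] )]] × [Atom a]] => [Type [Prod [Atom a]]]]]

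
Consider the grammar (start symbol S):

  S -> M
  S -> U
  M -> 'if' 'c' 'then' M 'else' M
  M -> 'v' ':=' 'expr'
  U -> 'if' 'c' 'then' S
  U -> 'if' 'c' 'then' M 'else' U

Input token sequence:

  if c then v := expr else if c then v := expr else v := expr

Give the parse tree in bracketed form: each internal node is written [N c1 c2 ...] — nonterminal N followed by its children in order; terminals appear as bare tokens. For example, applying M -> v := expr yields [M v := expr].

[S [M if c then [M v := expr] else [M if c then [M v := expr] else [M v := expr]]]]

S
M
if c then M else M
if c then v := expr else M
if c then v := expr else if c then M else M
if c then v := expr else if c then v := expr else M
if c then v := expr else if c then v := expr else v := expr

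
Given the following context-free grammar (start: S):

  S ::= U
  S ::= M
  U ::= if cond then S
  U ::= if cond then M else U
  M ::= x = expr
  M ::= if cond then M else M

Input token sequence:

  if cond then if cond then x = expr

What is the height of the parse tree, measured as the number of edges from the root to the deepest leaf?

[S [U if cond then [S [U if cond then [S [M x = expr]]]]]]

6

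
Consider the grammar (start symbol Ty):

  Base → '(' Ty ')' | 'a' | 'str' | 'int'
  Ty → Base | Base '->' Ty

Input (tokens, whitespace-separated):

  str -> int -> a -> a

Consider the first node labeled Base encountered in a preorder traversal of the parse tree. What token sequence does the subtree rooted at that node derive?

str

[Ty [Base str] -> [Ty [Base int] -> [Ty [Base a] -> [Ty [Base a]]]]]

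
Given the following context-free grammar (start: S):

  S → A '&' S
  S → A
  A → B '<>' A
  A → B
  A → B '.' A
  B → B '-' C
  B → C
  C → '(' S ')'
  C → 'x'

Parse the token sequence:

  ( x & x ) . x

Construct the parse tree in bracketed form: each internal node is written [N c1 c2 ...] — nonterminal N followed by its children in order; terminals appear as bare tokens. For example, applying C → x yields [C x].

[S [A [B [C ( [S [A [B [C x]]] & [S [A [B [C x]]]]] )]] . [A [B [C x]]]]]

S
A
B . A
C . A
( S ) . A
( A & S ) . A
( B & S ) . A
( C & S ) . A
( x & S ) . A
( x & A ) . A
( x & B ) . A
( x & C ) . A
( x & x ) . A
( x & x ) . B
( x & x ) . C
( x & x ) . x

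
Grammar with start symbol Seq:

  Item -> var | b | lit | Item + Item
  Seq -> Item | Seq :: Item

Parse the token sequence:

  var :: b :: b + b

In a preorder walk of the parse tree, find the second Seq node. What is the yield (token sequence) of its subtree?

var :: b

[Seq [Seq [Seq [Item var]] :: [Item b]] :: [Item [Item b] + [Item b]]]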